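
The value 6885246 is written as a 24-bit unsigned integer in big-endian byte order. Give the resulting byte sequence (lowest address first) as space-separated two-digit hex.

69 0F 7E

6885246 in hexadecimal, padded to 24 bits, is 0x690F7E.
Split into bytes (most-significant first): 69 0F 7E.
Big-endian stores the most-significant byte at the lowest address.
So the memory order matches the most-significant-first order: 69 0F 7E.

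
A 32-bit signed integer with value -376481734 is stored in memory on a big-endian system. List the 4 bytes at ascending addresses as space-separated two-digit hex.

Two's complement of -376481734 in 32 bits: 376481734 = 0x1670A7C6; invert → 0xE98F5839; add 1 → 0xE98F583A.
Split into bytes (most-significant first): E9 8F 58 3A.
In big-endian order the high byte comes first in memory.
So the memory order matches the most-significant-first order: E9 8F 58 3A.

E9 8F 58 3A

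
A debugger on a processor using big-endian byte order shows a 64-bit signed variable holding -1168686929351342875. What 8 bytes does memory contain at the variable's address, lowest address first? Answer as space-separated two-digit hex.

EF C7 FD 6E 02 5F 04 E5

Two's complement of -1168686929351342875 in 64 bits: 1168686929351342875 = 0x10380291FDA0FB1B; invert → 0xEFC7FD6E025F04E4; add 1 → 0xEFC7FD6E025F04E5.
Split into bytes (most-significant first): EF C7 FD 6E 02 5F 04 E5.
Big-endian stores the most-significant byte at the lowest address.
So the memory order matches the most-significant-first order: EF C7 FD 6E 02 5F 04 E5.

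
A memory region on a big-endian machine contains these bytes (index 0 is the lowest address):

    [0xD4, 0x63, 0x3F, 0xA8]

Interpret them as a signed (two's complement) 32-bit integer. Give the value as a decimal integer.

-731693144

Big-endian: lowest address holds the most-significant byte.
The bytes are already most-significant first: 0xD4633FA8.
Top bit is set, so as a signed 32-bit value this is 0xD4633FA8 − 2^32 = -731693144.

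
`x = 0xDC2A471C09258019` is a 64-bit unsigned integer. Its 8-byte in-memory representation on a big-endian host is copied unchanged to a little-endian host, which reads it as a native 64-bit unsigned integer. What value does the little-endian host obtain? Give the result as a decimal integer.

Stored big-endian, the bytes at ascending addresses are DC 2A 47 1C 09 25 80 19.
Read back as little-endian, the first byte is least significant, giving 0x198025091C472ADC.
0x198025091C472ADC = 1837509369026521820.

1837509369026521820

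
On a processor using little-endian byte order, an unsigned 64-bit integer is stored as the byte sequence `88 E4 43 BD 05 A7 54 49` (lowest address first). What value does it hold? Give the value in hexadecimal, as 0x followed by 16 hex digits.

In little-endian order the low byte comes first in memory.
Reassemble most-significant byte first: 49 54 A7 05 BD 43 E4 88 → 0x4954A705BD43E488.

0x4954A705BD43E488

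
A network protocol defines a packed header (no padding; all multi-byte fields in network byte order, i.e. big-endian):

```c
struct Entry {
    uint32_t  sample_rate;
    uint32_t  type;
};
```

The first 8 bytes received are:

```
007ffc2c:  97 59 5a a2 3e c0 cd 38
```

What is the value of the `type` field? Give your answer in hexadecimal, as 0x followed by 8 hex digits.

0x3EC0CD38

`type` follows `sample_rate` (4 bytes), so it starts at byte offset 4 and occupies 4 bytes.
Bytes at offsets 4..7: 3E C0 CD 38.
In big-endian order the high byte comes first in memory.
The bytes are already most-significant first: 0x3EC0CD38.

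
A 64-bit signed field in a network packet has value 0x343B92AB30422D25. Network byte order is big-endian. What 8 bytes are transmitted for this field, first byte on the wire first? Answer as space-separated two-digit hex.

34 3B 92 AB 30 42 2D 25

Split into bytes (most-significant first): 34 3B 92 AB 30 42 2D 25.
Big-endian stores the most-significant byte at the lowest address.
So the memory order matches the most-significant-first order: 34 3B 92 AB 30 42 2D 25.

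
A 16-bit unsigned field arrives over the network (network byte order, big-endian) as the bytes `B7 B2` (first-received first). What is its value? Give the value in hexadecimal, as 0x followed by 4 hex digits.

0xB7B2

Big-endian: lowest address holds the most-significant byte.
The bytes are already most-significant first: 0xB7B2.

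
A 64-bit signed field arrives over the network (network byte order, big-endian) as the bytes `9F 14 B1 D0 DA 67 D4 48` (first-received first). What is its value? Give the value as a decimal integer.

Big-endian: lowest address holds the most-significant byte.
The bytes are already most-significant first: 0x9F14B1D0DA67D448.
Top bit is set, so as a signed 64-bit value this is 0x9F14B1D0DA67D448 − 2^64 = -6983761611569245112.

-6983761611569245112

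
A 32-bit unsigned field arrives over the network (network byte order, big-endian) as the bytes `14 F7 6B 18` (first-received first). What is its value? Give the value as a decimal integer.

In big-endian order the high byte comes first in memory.
The bytes are already most-significant first: 0x14F76B18.
0x14F76B18 = 351759128.

351759128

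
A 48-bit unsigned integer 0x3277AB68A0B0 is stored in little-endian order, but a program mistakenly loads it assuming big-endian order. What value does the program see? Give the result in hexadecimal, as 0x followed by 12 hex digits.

0xB0A068AB7732

Stored little-endian, the bytes at ascending addresses are B0 A0 68 AB 77 32.
Read back as big-endian, the last byte is least significant, giving 0xB0A068AB7732.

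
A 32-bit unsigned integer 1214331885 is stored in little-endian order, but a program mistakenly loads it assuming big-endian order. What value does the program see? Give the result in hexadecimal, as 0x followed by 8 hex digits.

0xED3B6148

1214331885 in 32-bit hexadecimal is 0x48613BED.
Stored little-endian, the bytes at ascending addresses are ED 3B 61 48.
Read back as big-endian, the last byte is least significant, giving 0xED3B6148.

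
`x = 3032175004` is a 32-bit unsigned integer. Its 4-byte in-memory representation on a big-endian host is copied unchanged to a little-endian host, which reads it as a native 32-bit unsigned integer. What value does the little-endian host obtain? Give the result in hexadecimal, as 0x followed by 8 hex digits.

0x9C51BBB4

3032175004 in 32-bit hexadecimal is 0xB4BB519C.
Stored big-endian, the bytes at ascending addresses are B4 BB 51 9C.
Read back as little-endian, the first byte is least significant, giving 0x9C51BBB4.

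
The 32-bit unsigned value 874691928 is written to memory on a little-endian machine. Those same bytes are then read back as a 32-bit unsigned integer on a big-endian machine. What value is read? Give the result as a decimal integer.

1488790068

874691928 in 32-bit hexadecimal is 0x3422BD58.
Stored little-endian, the bytes at ascending addresses are 58 BD 22 34.
Read back as big-endian, the last byte is least significant, giving 0x58BD2234.
0x58BD2234 = 1488790068.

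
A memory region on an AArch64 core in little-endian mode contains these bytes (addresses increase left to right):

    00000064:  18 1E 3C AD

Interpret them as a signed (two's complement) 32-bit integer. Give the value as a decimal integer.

In little-endian order the low byte comes first in memory.
Reassemble most-significant byte first: AD 3C 1E 18 → 0xAD3C1E18.
Top bit is set, so as a signed 32-bit value this is 0xAD3C1E18 − 2^32 = -1388569064.

-1388569064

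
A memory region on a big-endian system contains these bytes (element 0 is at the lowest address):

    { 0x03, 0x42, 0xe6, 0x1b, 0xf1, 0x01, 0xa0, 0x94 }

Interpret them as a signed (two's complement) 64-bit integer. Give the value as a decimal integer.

Big-endian stores the most-significant byte at the lowest address.
The bytes are already most-significant first: 0x0342E61BF101A094.
0x0342E61BF101A094 = 235003138258608276.

235003138258608276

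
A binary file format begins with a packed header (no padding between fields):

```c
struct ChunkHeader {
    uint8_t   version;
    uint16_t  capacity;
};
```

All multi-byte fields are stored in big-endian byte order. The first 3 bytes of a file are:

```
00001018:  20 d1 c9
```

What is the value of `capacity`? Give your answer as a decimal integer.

`capacity` follows `version` (1 byte), so it starts at byte offset 1 and occupies 2 bytes.
Bytes at offsets 1..2: D1 C9.
Big-endian: lowest address holds the most-significant byte.
The bytes are already most-significant first: 0xD1C9.
0xD1C9 = 53705.

53705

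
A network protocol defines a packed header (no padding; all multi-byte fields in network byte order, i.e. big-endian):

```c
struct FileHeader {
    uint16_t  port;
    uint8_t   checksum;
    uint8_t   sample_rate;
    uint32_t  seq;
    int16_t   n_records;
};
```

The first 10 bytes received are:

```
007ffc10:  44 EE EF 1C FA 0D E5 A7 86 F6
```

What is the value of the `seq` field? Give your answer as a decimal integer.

`seq` follows `port` (2 B), `checksum` (1 B), `sample_rate` (1 B), so it starts at offset 2 + 1 + 1 = 4 and occupies 4 bytes.
Bytes at offsets 4..7: FA 0D E5 A7.
In big-endian order the high byte comes first in memory.
The bytes are already most-significant first: 0xFA0DE5A7.
0xFA0DE5A7 = 4195214759.

4195214759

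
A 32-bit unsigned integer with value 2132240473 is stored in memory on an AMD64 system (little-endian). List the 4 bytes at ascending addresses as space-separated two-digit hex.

2132240473 in hexadecimal, padded to 32 bits, is 0x7F176859.
Split into bytes (most-significant first): 7F 17 68 59.
In little-endian order the low byte comes first in memory.
So at ascending addresses the bytes are 59 68 17 7F.

59 68 17 7F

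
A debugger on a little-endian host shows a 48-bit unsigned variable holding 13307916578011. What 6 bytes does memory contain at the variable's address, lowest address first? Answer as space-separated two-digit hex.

13307916578011 in hexadecimal, padded to 48 bits, is 0x0C1A7DA3ECDB.
Split into bytes (most-significant first): 0C 1A 7D A3 EC DB.
Little-endian stores the least-significant byte at the lowest address.
So at ascending addresses the bytes are DB EC A3 7D 1A 0C.

DB EC A3 7D 1A 0C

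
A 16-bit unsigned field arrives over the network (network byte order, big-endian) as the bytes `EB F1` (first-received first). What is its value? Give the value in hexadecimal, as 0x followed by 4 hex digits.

Big-endian: lowest address holds the most-significant byte.
The bytes are already most-significant first: 0xEBF1.

0xEBF1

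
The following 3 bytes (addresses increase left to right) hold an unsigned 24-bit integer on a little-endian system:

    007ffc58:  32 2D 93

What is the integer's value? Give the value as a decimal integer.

9645362

Little-endian: lowest address holds the least-significant byte.
Reassemble most-significant byte first: 93 2D 32 → 0x932D32.
0x932D32 = 9645362.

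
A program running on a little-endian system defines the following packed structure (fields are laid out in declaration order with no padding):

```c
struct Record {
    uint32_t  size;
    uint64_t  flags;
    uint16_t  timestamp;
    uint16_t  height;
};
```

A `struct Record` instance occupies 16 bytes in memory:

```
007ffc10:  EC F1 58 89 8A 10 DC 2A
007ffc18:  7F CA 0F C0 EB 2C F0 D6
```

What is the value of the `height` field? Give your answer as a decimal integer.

`height` follows `size` (4 B), `flags` (8 B), `timestamp` (2 B), so it starts at offset 4 + 8 + 2 = 14 and occupies 2 bytes.
Bytes at offsets 14..15: F0 D6.
Little-endian stores the least-significant byte at the lowest address.
Reassemble most-significant byte first: D6 F0 → 0xD6F0.
0xD6F0 = 55024.

55024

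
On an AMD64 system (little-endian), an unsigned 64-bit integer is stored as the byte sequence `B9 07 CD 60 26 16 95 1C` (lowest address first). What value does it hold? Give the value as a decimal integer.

Little-endian stores the least-significant byte at the lowest address.
Reassemble most-significant byte first: 1C 95 16 26 60 CD 07 B9 → 0x1C95162660CD07B9.
0x1C95162660CD07B9 = 2059576758680487865.

2059576758680487865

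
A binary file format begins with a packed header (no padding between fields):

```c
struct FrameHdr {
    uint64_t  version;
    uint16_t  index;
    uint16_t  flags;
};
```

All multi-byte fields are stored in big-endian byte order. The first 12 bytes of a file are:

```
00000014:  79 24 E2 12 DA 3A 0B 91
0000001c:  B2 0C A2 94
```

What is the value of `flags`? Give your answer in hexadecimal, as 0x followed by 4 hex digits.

`flags` follows `version` (8 B), `index` (2 B), so it starts at offset 8 + 2 = 10 and occupies 2 bytes.
Bytes at offsets 10..11: A2 94.
Big-endian: lowest address holds the most-significant byte.
The bytes are already most-significant first: 0xA294.

0xA294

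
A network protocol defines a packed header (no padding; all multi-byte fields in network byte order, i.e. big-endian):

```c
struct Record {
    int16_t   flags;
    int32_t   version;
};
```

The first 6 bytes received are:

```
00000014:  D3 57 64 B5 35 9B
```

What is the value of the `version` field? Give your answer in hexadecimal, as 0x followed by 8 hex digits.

`version` follows `flags` (2 bytes), so it starts at byte offset 2 and occupies 4 bytes.
Bytes at offsets 2..5: 64 B5 35 9B.
Big-endian stores the most-significant byte at the lowest address.
The bytes are already most-significant first: 0x64B5359B.

0x64B5359B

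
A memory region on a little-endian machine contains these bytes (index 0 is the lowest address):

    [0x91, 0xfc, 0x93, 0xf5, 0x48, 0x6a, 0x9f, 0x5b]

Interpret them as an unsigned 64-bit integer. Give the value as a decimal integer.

6602112440338742417

Little-endian stores the least-significant byte at the lowest address.
Reassemble most-significant byte first: 5B 9F 6A 48 F5 93 FC 91 → 0x5B9F6A48F593FC91.
0x5B9F6A48F593FC91 = 6602112440338742417.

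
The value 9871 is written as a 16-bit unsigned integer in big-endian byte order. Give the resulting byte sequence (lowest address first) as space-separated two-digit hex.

9871 in hexadecimal, padded to 16 bits, is 0x268F.
Split into bytes (most-significant first): 26 8F.
In big-endian order the high byte comes first in memory.
So the memory order matches the most-significant-first order: 26 8F.

26 8F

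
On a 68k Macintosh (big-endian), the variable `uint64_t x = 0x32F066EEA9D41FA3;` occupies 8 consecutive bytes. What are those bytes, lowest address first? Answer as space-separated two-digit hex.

Split into bytes (most-significant first): 32 F0 66 EE A9 D4 1F A3.
Big-endian: lowest address holds the most-significant byte.
So the memory order matches the most-significant-first order: 32 F0 66 EE A9 D4 1F A3.

32 F0 66 EE A9 D4 1F A3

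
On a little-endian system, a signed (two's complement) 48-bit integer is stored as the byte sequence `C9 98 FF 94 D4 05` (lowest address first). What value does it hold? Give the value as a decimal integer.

In little-endian order the low byte comes first in memory.
Reassemble most-significant byte first: 05 D4 94 FF 98 C9 → 0x05D494FF98C9.
0x05D494FF98C9 = 6410590984393.

6410590984393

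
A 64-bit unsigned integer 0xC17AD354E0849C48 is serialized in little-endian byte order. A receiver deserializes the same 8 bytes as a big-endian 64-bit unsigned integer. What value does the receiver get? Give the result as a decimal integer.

Stored little-endian, the bytes at ascending addresses are 48 9C 84 E0 54 D3 7A C1.
Read back as big-endian, the last byte is least significant, giving 0x489C84E054D37AC1.
0x489C84E054D37AC1 = 5232202966128360129.

5232202966128360129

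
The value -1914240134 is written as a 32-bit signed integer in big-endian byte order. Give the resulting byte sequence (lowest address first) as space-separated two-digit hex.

Two's complement of -1914240134 in 32 bits: 1914240134 = 0x7218FC86; invert → 0x8DE70379; add 1 → 0x8DE7037A.
Split into bytes (most-significant first): 8D E7 03 7A.
In big-endian order the high byte comes first in memory.
So the memory order matches the most-significant-first order: 8D E7 03 7A.

8D E7 03 7A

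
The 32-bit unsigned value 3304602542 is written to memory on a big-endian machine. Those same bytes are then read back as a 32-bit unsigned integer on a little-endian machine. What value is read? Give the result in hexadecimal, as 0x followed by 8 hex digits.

3304602542 in 32-bit hexadecimal is 0xC4F83BAE.
Stored big-endian, the bytes at ascending addresses are C4 F8 3B AE.
Read back as little-endian, the first byte is least significant, giving 0xAE3BF8C4.

0xAE3BF8C4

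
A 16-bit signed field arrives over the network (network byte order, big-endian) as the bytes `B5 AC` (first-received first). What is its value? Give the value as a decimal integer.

Big-endian: lowest address holds the most-significant byte.
The bytes are already most-significant first: 0xB5AC.
Top bit is set, so as a signed 16-bit value this is 0xB5AC − 2^16 = -19028.

-19028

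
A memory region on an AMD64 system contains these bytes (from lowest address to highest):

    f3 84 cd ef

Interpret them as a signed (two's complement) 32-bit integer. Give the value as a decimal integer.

-271743757

Little-endian stores the least-significant byte at the lowest address.
Reassemble most-significant byte first: EF CD 84 F3 → 0xEFCD84F3.
Top bit is set, so as a signed 32-bit value this is 0xEFCD84F3 − 2^32 = -271743757.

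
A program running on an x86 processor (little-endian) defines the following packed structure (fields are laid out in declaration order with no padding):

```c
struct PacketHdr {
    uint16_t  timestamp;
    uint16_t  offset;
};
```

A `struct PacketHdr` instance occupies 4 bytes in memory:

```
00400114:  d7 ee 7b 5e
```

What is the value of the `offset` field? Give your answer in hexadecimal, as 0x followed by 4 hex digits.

0x5E7B

`offset` follows `timestamp` (2 bytes), so it starts at byte offset 2 and occupies 2 bytes.
Bytes at offsets 2..3: 7B 5E.
Little-endian stores the least-significant byte at the lowest address.
Reassemble most-significant byte first: 5E 7B → 0x5E7B.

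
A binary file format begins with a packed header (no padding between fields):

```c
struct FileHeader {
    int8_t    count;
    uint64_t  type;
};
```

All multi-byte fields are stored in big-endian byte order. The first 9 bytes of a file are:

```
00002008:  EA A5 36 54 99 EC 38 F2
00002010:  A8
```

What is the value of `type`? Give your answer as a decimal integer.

11904795685070369448

`type` follows `count` (1 byte), so it starts at byte offset 1 and occupies 8 bytes.
Bytes at offsets 1..8: A5 36 54 99 EC 38 F2 A8.
Big-endian stores the most-significant byte at the lowest address.
The bytes are already most-significant first: 0xA5365499EC38F2A8.
0xA5365499EC38F2A8 = 11904795685070369448.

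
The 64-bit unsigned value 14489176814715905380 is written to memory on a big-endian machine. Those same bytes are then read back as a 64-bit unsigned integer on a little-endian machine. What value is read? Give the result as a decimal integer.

14489176814715905380 in 64-bit hexadecimal is 0xC913E58BC8F7A564.
Stored big-endian, the bytes at ascending addresses are C9 13 E5 8B C8 F7 A5 64.
Read back as little-endian, the first byte is least significant, giving 0x64A5F7C88BE513C9.
0x64A5F7C88BE513C9 = 7252475215662617545.

7252475215662617545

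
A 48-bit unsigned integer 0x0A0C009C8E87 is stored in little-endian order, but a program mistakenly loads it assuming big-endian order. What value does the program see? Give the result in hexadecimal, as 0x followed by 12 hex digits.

0x878E9C000C0A

Stored little-endian, the bytes at ascending addresses are 87 8E 9C 00 0C 0A.
Read back as big-endian, the last byte is least significant, giving 0x878E9C000C0A.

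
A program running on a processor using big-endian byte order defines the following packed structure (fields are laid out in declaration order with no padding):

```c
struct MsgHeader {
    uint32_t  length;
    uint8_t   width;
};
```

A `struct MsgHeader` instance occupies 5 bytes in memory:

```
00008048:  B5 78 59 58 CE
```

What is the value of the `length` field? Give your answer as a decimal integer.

3044563288

`length` is the first field, at byte offset 0, occupying 4 bytes.
Bytes at offsets 0..3: B5 78 59 58.
In big-endian order the high byte comes first in memory.
The bytes are already most-significant first: 0xB5785958.
0xB5785958 = 3044563288.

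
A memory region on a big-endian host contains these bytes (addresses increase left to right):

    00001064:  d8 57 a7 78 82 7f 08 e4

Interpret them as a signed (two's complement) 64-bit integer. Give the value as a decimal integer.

-2857631302516012828

In big-endian order the high byte comes first in memory.
The bytes are already most-significant first: 0xD857A778827F08E4.
Top bit is set, so as a signed 64-bit value this is 0xD857A778827F08E4 − 2^64 = -2857631302516012828.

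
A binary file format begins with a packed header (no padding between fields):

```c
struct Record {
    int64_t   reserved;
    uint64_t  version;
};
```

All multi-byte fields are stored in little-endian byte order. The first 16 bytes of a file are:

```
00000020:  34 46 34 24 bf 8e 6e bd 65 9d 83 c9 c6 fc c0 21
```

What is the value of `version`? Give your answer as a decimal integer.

`version` follows `reserved` (8 bytes), so it starts at byte offset 8 and occupies 8 bytes.
Bytes at offsets 8..15: 65 9D 83 C9 C6 FC C0 21.
Little-endian: lowest address holds the least-significant byte.
Reassemble most-significant byte first: 21 C0 FC C6 C9 83 9D 65 → 0x21C0FCC6C9839D65.
0x21C0FCC6C9839D65 = 2432221729494637925.

2432221729494637925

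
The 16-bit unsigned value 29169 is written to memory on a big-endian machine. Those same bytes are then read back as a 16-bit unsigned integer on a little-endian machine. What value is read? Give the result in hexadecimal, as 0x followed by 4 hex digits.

0xF171

29169 in 16-bit hexadecimal is 0x71F1.
Stored big-endian, the bytes at ascending addresses are 71 F1.
Read back as little-endian, the first byte is least significant, giving 0xF171.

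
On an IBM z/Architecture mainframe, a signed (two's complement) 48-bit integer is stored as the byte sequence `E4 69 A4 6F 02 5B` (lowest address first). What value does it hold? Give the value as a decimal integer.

-30332595273125

Big-endian: lowest address holds the most-significant byte.
The bytes are already most-significant first: 0xE469A46F025B.
Top bit is set, so as a signed 48-bit value this is 0xE469A46F025B − 2^48 = -30332595273125.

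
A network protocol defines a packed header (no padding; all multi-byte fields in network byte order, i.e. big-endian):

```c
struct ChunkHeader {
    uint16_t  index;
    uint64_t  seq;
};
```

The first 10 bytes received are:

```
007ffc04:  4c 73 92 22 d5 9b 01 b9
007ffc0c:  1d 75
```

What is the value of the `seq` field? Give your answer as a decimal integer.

`seq` follows `index` (2 bytes), so it starts at byte offset 2 and occupies 8 bytes.
Bytes at offsets 2..9: 92 22 D5 9B 01 B9 1D 75.
Big-endian: lowest address holds the most-significant byte.
The bytes are already most-significant first: 0x9222D59B01B91D75.
0x9222D59B01B91D75 = 10530213740471197045.

10530213740471197045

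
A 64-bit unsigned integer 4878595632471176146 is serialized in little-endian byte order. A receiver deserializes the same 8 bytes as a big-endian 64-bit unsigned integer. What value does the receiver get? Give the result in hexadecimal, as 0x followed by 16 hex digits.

4878595632471176146 in 64-bit hexadecimal is 0x43B440E13C3773D2.
Stored little-endian, the bytes at ascending addresses are D2 73 37 3C E1 40 B4 43.
Read back as big-endian, the last byte is least significant, giving 0xD273373CE140B443.

0xD273373CE140B443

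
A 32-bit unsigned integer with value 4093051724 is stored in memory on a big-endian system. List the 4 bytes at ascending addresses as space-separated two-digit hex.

F3 F7 03 4C

4093051724 in hexadecimal, padded to 32 bits, is 0xF3F7034C.
Split into bytes (most-significant first): F3 F7 03 4C.
In big-endian order the high byte comes first in memory.
So the memory order matches the most-significant-first order: F3 F7 03 4C.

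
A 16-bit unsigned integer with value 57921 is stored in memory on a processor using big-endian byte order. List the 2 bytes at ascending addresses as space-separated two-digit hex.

57921 in hexadecimal, padded to 16 bits, is 0xE241.
Split into bytes (most-significant first): E2 41.
Big-endian: lowest address holds the most-significant byte.
So the memory order matches the most-significant-first order: E2 41.

E2 41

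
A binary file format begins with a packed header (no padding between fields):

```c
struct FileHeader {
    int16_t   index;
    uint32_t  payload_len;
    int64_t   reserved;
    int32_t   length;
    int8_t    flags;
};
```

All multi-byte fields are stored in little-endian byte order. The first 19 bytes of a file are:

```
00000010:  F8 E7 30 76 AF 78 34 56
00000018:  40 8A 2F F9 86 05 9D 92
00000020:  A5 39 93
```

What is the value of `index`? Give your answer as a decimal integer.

-6152

`index` is the first field, at byte offset 0, occupying 2 bytes.
Bytes at offsets 0..1: F8 E7.
Little-endian stores the least-significant byte at the lowest address.
Reassemble most-significant byte first: E7 F8 → 0xE7F8.
Top bit is set, so as a signed 16-bit value this is 0xE7F8 − 2^16 = -6152.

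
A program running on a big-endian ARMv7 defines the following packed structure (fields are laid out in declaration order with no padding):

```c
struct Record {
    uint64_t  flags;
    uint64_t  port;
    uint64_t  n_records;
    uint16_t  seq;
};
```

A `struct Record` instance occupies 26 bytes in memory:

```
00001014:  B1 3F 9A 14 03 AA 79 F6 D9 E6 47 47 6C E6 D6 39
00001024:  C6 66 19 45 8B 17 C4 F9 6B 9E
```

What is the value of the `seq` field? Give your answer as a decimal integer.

27550

`seq` follows `flags` (8 B), `port` (8 B), `n_records` (8 B), so it starts at offset 8 + 8 + 8 = 24 and occupies 2 bytes.
Bytes at offsets 24..25: 6B 9E.
Big-endian stores the most-significant byte at the lowest address.
The bytes are already most-significant first: 0x6B9E.
0x6B9E = 27550.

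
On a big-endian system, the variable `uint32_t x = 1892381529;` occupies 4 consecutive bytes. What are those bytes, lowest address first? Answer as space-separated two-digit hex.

70 CB 73 59

1892381529 in hexadecimal, padded to 32 bits, is 0x70CB7359.
Split into bytes (most-significant first): 70 CB 73 59.
In big-endian order the high byte comes first in memory.
So the memory order matches the most-significant-first order: 70 CB 73 59.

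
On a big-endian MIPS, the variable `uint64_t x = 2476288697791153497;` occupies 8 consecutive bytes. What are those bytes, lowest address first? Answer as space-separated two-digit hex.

2476288697791153497 in hexadecimal, padded to 64 bits, is 0x225D8B7361280559.
Split into bytes (most-significant first): 22 5D 8B 73 61 28 05 59.
Big-endian: lowest address holds the most-significant byte.
So the memory order matches the most-significant-first order: 22 5D 8B 73 61 28 05 59.

22 5D 8B 73 61 28 05 59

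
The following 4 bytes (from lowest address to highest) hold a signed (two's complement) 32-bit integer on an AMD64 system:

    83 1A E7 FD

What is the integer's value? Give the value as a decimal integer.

Little-endian stores the least-significant byte at the lowest address.
Reassemble most-significant byte first: FD E7 1A 83 → 0xFDE71A83.
Top bit is set, so as a signed 32-bit value this is 0xFDE71A83 − 2^32 = -35186045.

-35186045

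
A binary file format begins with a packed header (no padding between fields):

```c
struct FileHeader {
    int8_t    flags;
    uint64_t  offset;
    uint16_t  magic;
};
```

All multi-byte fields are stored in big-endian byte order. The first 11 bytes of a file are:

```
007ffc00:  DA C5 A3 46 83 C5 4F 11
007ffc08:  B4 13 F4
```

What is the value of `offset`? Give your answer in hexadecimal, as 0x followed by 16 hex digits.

`offset` follows `flags` (1 byte), so it starts at byte offset 1 and occupies 8 bytes.
Bytes at offsets 1..8: C5 A3 46 83 C5 4F 11 B4.
Big-endian: lowest address holds the most-significant byte.
The bytes are already most-significant first: 0xC5A34683C54F11B4.

0xC5A34683C54F11B4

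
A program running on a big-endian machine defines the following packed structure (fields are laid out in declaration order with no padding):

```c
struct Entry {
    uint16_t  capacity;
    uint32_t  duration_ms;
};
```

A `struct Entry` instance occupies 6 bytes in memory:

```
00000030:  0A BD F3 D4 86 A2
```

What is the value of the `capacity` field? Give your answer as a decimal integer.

`capacity` is the first field, at byte offset 0, occupying 2 bytes.
Bytes at offsets 0..1: 0A BD.
In big-endian order the high byte comes first in memory.
The bytes are already most-significant first: 0x0ABD.
0x0ABD = 2749.

2749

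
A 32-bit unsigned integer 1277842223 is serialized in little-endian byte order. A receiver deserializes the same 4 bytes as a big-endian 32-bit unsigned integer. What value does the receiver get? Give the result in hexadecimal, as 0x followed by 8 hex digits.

1277842223 in 32-bit hexadecimal is 0x4C2A532F.
Stored little-endian, the bytes at ascending addresses are 2F 53 2A 4C.
Read back as big-endian, the last byte is least significant, giving 0x2F532A4C.

0x2F532A4C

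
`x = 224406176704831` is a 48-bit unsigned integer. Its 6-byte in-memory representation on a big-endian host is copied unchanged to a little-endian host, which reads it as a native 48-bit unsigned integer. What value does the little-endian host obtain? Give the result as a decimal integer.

224406176704831 in 48-bit hexadecimal is 0xCC18A272A93F.
Stored big-endian, the bytes at ascending addresses are CC 18 A2 72 A9 3F.
Read back as little-endian, the first byte is least significant, giving 0x3FA972A218CC.
0x3FA972A218CC = 69997005248716.

69997005248716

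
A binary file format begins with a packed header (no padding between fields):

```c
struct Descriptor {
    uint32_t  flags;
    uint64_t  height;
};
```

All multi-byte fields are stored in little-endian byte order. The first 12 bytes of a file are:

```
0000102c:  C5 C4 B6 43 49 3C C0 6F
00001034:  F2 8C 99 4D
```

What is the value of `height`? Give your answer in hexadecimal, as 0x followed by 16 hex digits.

0x4D998CF26FC03C49

`height` follows `flags` (4 bytes), so it starts at byte offset 4 and occupies 8 bytes.
Bytes at offsets 4..11: 49 3C C0 6F F2 8C 99 4D.
In little-endian order the low byte comes first in memory.
Reassemble most-significant byte first: 4D 99 8C F2 6F C0 3C 49 → 0x4D998CF26FC03C49.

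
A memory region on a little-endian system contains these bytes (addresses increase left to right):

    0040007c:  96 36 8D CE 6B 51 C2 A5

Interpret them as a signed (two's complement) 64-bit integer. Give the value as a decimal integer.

-6502545388500863338

Little-endian: lowest address holds the least-significant byte.
Reassemble most-significant byte first: A5 C2 51 6B CE 8D 36 96 → 0xA5C2516BCE8D3696.
Top bit is set, so as a signed 64-bit value this is 0xA5C2516BCE8D3696 − 2^64 = -6502545388500863338.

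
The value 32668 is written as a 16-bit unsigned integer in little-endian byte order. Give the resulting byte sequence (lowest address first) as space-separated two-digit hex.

9C 7F

32668 in hexadecimal, padded to 16 bits, is 0x7F9C.
Split into bytes (most-significant first): 7F 9C.
Little-endian stores the least-significant byte at the lowest address.
So at ascending addresses the bytes are 9C 7F.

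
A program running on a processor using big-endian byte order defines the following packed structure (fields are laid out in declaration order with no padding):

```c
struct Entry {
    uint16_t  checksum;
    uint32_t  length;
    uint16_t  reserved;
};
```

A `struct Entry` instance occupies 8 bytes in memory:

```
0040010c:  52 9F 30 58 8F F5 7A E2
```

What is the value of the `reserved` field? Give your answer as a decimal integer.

`reserved` follows `checksum` (2 B), `length` (4 B), so it starts at offset 2 + 4 = 6 and occupies 2 bytes.
Bytes at offsets 6..7: 7A E2.
In big-endian order the high byte comes first in memory.
The bytes are already most-significant first: 0x7AE2.
0x7AE2 = 31458.

31458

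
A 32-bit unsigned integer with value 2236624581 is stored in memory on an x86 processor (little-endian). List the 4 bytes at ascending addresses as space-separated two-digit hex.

C5 2E 50 85

2236624581 in hexadecimal, padded to 32 bits, is 0x85502EC5.
Split into bytes (most-significant first): 85 50 2E C5.
Little-endian stores the least-significant byte at the lowest address.
So at ascending addresses the bytes are C5 2E 50 85.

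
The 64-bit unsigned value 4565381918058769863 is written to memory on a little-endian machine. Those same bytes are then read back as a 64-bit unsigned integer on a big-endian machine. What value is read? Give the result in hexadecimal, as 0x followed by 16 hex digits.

0xC76DE281AA7E5B3F

4565381918058769863 in 64-bit hexadecimal is 0x3F5B7EAA81E26DC7.
Stored little-endian, the bytes at ascending addresses are C7 6D E2 81 AA 7E 5B 3F.
Read back as big-endian, the last byte is least significant, giving 0xC76DE281AA7E5B3F.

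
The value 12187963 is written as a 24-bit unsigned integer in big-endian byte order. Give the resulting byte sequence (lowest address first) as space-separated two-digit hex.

12187963 in hexadecimal, padded to 24 bits, is 0xB9F93B.
Split into bytes (most-significant first): B9 F9 3B.
Big-endian: lowest address holds the most-significant byte.
So the memory order matches the most-significant-first order: B9 F9 3B.

B9 F9 3B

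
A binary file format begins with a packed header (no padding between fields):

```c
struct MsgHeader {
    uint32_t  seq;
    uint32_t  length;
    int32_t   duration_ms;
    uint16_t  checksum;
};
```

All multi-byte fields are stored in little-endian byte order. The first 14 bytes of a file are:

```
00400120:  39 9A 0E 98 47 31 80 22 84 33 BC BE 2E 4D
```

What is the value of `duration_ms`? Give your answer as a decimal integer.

`duration_ms` follows `seq` (4 B), `length` (4 B), so it starts at offset 4 + 4 = 8 and occupies 4 bytes.
Bytes at offsets 8..11: 84 33 BC BE.
Little-endian stores the least-significant byte at the lowest address.
Reassemble most-significant byte first: BE BC 33 84 → 0xBEBC3384.
Top bit is set, so as a signed 32-bit value this is 0xBEBC3384 − 2^32 = -1094962300.

-1094962300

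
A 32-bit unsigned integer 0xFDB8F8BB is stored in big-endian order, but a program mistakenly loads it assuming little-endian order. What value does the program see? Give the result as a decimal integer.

Stored big-endian, the bytes at ascending addresses are FD B8 F8 BB.
Read back as little-endian, the first byte is least significant, giving 0xBBF8B8FD.
0xBBF8B8FD = 3153639677.

3153639677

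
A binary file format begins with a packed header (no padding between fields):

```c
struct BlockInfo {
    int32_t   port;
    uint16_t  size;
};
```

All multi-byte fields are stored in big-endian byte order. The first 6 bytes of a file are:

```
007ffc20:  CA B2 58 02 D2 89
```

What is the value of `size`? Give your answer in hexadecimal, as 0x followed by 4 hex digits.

0xD289

`size` follows `port` (4 bytes), so it starts at byte offset 4 and occupies 2 bytes.
Bytes at offsets 4..5: D2 89.
Big-endian stores the most-significant byte at the lowest address.
The bytes are already most-significant first: 0xD289.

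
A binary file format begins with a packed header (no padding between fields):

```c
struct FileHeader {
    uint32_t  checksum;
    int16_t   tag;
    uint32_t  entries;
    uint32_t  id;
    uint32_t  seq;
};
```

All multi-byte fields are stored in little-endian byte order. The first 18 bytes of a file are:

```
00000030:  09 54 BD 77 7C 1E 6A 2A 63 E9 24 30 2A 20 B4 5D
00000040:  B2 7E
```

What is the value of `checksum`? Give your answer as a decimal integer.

`checksum` is the first field, at byte offset 0, occupying 4 bytes.
Bytes at offsets 0..3: 09 54 BD 77.
Little-endian: lowest address holds the least-significant byte.
Reassemble most-significant byte first: 77 BD 54 09 → 0x77BD5409.
0x77BD5409 = 2008896521.

2008896521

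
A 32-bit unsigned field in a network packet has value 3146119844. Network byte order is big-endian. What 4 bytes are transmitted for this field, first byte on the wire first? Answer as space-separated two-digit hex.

3146119844 in hexadecimal, padded to 32 bits, is 0xBB85FAA4.
Split into bytes (most-significant first): BB 85 FA A4.
Big-endian: lowest address holds the most-significant byte.
So the memory order matches the most-significant-first order: BB 85 FA A4.

BB 85 FA A4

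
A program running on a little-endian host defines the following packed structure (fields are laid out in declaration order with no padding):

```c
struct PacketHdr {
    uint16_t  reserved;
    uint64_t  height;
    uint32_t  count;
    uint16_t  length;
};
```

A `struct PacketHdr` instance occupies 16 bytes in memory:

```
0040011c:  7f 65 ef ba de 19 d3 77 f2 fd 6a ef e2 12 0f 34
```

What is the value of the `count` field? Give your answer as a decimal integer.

316862314

`count` follows `reserved` (2 B), `height` (8 B), so it starts at offset 2 + 8 = 10 and occupies 4 bytes.
Bytes at offsets 10..13: 6A EF E2 12.
In little-endian order the low byte comes first in memory.
Reassemble most-significant byte first: 12 E2 EF 6A → 0x12E2EF6A.
0x12E2EF6A = 316862314.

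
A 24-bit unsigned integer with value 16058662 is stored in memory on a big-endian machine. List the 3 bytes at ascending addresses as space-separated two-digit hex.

F5 09 26

16058662 in hexadecimal, padded to 24 bits, is 0xF50926.
Split into bytes (most-significant first): F5 09 26.
Big-endian stores the most-significant byte at the lowest address.
So the memory order matches the most-significant-first order: F5 09 26.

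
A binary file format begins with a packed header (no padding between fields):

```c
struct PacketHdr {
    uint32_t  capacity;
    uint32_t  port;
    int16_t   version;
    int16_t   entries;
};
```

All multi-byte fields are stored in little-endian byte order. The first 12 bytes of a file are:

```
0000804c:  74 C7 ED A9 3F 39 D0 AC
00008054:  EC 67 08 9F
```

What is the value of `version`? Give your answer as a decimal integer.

26604

`version` follows `capacity` (4 B), `port` (4 B), so it starts at offset 4 + 4 = 8 and occupies 2 bytes.
Bytes at offsets 8..9: EC 67.
In little-endian order the low byte comes first in memory.
Reassemble most-significant byte first: 67 EC → 0x67EC.
0x67EC = 26604.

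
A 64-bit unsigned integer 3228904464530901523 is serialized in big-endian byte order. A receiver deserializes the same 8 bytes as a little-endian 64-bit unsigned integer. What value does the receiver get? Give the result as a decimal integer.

3228904464530901523 in 64-bit hexadecimal is 0x2CCF5F80C6098A13.
Stored big-endian, the bytes at ascending addresses are 2C CF 5F 80 C6 09 8A 13.
Read back as little-endian, the first byte is least significant, giving 0x138A09C6805FCF2C.
0x138A09C6805FCF2C = 1407948581668638508.

1407948581668638508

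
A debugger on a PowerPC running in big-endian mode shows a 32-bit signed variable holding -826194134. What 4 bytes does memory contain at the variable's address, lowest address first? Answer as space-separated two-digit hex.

Two's complement of -826194134 in 32 bits: 826194134 = 0x313EB8D6; invert → 0xCEC14729; add 1 → 0xCEC1472A.
Split into bytes (most-significant first): CE C1 47 2A.
Big-endian stores the most-significant byte at the lowest address.
So the memory order matches the most-significant-first order: CE C1 47 2A.

CE C1 47 2A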